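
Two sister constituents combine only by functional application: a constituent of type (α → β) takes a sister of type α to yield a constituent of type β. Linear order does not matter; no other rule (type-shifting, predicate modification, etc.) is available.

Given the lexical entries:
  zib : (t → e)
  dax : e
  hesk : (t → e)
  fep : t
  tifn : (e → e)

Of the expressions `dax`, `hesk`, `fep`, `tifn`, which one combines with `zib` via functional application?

dax : e — neither side's domain matches the other.
hesk : (t → e) — neither side's domain matches the other.
fep — combines: zib : (t → e) takes fep : t as argument, giving e.
tifn : (e → e) — neither side's domain matches the other.

fep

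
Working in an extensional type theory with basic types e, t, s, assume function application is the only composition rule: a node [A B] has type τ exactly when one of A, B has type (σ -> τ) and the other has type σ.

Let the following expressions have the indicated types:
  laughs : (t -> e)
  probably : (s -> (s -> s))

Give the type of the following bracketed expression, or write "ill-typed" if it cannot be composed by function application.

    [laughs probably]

ill-typed

At [laughs probably]: neither (t -> e) nor (s -> (s -> s)) can take the other as argument; the node is ill-typed.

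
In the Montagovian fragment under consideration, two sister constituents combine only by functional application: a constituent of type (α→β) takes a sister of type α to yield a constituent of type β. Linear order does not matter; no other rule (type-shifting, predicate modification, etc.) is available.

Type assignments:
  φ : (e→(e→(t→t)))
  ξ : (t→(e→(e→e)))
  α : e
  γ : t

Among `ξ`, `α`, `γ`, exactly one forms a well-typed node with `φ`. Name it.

ξ : (t→(e→(e→e))) — φ needs e; ξ needs t; neither fits.
α — combines: φ : (e→(e→(t→t))) takes α : e as argument, giving (e→(t→t)).
γ : t — φ needs e; γ needs nothing (atomic); neither fits.

α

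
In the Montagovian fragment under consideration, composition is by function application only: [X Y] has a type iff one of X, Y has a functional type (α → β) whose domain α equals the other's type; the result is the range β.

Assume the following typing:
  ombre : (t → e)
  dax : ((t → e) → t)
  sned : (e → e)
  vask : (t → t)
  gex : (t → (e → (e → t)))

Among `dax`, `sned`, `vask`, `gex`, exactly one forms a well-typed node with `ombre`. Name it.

dax

dax — combines: dax : ((t → e) → t) takes ombre : (t → e) as argument, giving t.
sned : (e → e) — no; ombre wants t, and sned wants e.
vask : (t → t) — no; ombre wants t, and vask wants t.
gex : (t → (e → (e → t))) — no; ombre wants t, and gex wants t.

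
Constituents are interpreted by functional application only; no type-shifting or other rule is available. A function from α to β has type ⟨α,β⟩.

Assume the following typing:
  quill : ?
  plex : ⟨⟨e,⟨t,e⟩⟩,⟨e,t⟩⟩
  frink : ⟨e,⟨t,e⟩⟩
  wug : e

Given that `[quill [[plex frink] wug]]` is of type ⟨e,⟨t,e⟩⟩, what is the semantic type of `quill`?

[quill [[plex frink] wug]] is required to be ⟨e,⟨t,e⟩⟩. [[plex frink] wug] : t cannot yield ⟨e,⟨t,e⟩⟩ as functor, so quill : ⟨t,⟨e,⟨t,e⟩⟩⟩.

⟨t,⟨e,⟨t,e⟩⟩⟩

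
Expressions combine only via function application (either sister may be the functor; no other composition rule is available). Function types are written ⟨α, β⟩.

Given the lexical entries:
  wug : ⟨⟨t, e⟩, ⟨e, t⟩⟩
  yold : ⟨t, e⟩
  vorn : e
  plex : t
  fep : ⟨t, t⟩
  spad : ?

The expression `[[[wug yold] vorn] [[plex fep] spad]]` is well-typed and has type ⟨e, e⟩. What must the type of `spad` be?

At [[[wug yold] vorn] [[plex fep] spad]] (required: ⟨e, e⟩): [[wug yold] vorn] is t, which is not a function with range ⟨e, e⟩; hence [[plex fep] spad] is the functor — type ⟨t, ⟨e, e⟩⟩.
At [[plex fep] spad] (required: ⟨t, ⟨e, e⟩⟩): [plex fep] is t, which is not a function with range ⟨t, ⟨e, e⟩⟩; hence spad is the functor — type ⟨t, ⟨t, ⟨e, e⟩⟩⟩.

⟨t, ⟨t, ⟨e, e⟩⟩⟩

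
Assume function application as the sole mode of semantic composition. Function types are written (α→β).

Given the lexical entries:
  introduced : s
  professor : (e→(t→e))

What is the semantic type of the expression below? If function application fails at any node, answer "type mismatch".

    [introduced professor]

At [introduced professor]: neither s nor (e→(t→e)) can take the other as argument; the node is ill-typed.

type mismatch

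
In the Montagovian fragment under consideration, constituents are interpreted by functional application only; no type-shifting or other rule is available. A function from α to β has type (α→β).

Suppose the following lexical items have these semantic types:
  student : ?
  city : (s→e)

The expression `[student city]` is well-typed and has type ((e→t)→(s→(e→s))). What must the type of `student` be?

[student city] is required to be ((e→t)→(s→(e→s))). city : (s→e) cannot yield ((e→t)→(s→(e→s))) as functor, so student : ((s→e)→((e→t)→(s→(e→s)))).

((s→e)→((e→t)→(s→(e→s))))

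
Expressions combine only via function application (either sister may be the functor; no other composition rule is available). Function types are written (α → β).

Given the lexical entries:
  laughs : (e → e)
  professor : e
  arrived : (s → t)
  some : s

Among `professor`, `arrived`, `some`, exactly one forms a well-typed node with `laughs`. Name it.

professor

professor — combines: laughs : (e → e) takes professor : e as argument, giving e.
arrived : (s → t) — neither side's domain matches the other.
some : s — neither side's domain matches the other.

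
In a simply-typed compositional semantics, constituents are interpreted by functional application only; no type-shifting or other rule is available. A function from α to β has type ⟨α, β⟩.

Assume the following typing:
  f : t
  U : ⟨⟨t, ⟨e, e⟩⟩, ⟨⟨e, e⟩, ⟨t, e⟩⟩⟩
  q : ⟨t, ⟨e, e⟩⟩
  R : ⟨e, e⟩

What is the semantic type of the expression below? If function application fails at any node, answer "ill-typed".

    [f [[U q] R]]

At [U q], U : ⟨⟨t, ⟨e, e⟩⟩, ⟨⟨e, e⟩, ⟨t, e⟩⟩⟩ takes q : ⟨t, ⟨e, e⟩⟩, giving ⟨⟨e, e⟩, ⟨t, e⟩⟩.
At [[U q] R], [U q] : ⟨⟨e, e⟩, ⟨t, e⟩⟩ takes R : ⟨e, e⟩, giving ⟨t, e⟩.
At [f [[U q] R]], [[U q] R] : ⟨t, e⟩ takes f : t, giving e.

e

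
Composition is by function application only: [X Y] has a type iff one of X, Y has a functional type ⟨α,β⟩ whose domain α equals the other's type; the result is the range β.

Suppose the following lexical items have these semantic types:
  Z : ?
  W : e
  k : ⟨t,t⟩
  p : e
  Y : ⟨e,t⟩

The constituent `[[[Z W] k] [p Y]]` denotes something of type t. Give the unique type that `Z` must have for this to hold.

⟨e,⟨⟨t,t⟩,⟨t,t⟩⟩⟩

At [[[Z W] k] [p Y]] (required: t): [p Y] is t, which is not a function with range t; hence [[Z W] k] is the functor — type ⟨t,t⟩.
At [[Z W] k] (required: ⟨t,t⟩): k is ⟨t,t⟩, which is not a function with range ⟨t,t⟩; hence [Z W] is the functor — type ⟨⟨t,t⟩,⟨t,t⟩⟩.
At [Z W] (required: ⟨⟨t,t⟩,⟨t,t⟩⟩): W is e, which is not a function with range ⟨⟨t,t⟩,⟨t,t⟩⟩; hence Z is the functor — type ⟨e,⟨⟨t,t⟩,⟨t,t⟩⟩⟩.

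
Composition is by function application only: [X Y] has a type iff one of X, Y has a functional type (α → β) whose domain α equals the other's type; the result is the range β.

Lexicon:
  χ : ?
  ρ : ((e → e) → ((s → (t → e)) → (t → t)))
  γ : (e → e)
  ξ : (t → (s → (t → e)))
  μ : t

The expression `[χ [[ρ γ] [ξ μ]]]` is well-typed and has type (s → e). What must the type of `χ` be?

[χ [[ρ γ] [ξ μ]]] must have type (s → e). The sister [[ρ γ] [ξ μ]] has type (t → t); that is not a function onto (s → e), so χ must be the functor, of type ((t → t) → (s → e)).

((t → t) → (s → e))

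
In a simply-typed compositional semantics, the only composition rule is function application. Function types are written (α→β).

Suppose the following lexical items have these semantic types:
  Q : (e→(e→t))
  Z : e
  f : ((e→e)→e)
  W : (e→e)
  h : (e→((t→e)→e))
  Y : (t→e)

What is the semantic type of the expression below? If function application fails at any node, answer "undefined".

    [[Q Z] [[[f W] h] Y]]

[Q Z] — Q of type (e→(e→t)) combines with Z of type e: type (e→t).
[f W] — f of type ((e→e)→e) combines with W of type (e→e): type e.
[[f W] h] — h of type (e→((t→e)→e)) combines with [f W] of type e: type ((t→e)→e).
[[[f W] h] Y] — [[f W] h] of type ((t→e)→e) combines with Y of type (t→e): type e.
[[Q Z] [[[f W] h] Y]] — [Q Z] of type (e→t) combines with [[[f W] h] Y] of type e: type t.

t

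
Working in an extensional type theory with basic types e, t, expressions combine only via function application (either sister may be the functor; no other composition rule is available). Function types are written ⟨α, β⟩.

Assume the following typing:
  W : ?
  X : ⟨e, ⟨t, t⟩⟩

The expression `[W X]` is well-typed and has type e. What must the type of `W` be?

⟨⟨e, ⟨t, t⟩⟩, e⟩

For [W X] to have type e with X of type ⟨e, ⟨t, t⟩⟩, W must be the function: W : ⟨⟨e, ⟨t, t⟩⟩, e⟩.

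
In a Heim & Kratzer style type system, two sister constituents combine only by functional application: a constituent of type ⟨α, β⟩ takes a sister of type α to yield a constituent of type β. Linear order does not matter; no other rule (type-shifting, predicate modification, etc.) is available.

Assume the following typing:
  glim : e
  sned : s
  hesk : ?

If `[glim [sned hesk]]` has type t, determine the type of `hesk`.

⟨s, ⟨e, t⟩⟩

For [glim [sned hesk]] to have type t with glim of type e, [sned hesk] must be the function: [sned hesk] : ⟨e, t⟩.
For [sned hesk] to have type ⟨e, t⟩ with sned of type s, hesk must be the function: hesk : ⟨s, ⟨e, t⟩⟩.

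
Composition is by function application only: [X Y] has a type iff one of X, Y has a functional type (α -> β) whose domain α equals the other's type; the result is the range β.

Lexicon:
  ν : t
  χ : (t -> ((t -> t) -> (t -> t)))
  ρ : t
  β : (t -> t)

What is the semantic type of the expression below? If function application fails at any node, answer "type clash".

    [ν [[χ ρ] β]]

[χ ρ] — χ of type (t -> ((t -> t) -> (t -> t))) combines with ρ of type t: type ((t -> t) -> (t -> t)).
[[χ ρ] β] — [χ ρ] of type ((t -> t) -> (t -> t)) combines with β of type (t -> t): type (t -> t).
[ν [[χ ρ] β]] — [[χ ρ] β] of type (t -> t) combines with ν of type t: type t.

t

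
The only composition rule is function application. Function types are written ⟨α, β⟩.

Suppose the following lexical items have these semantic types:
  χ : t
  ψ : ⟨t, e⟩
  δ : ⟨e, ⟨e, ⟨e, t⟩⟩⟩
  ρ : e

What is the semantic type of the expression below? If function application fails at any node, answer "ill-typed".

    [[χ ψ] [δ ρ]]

⟨e, t⟩

[χ ψ]: ψ is ⟨t, e⟩, χ is t; result e.
[δ ρ]: δ is ⟨e, ⟨e, ⟨e, t⟩⟩⟩, ρ is e; result ⟨e, ⟨e, t⟩⟩.
[[χ ψ] [δ ρ]]: [δ ρ] is ⟨e, ⟨e, t⟩⟩, [χ ψ] is e; result ⟨e, t⟩.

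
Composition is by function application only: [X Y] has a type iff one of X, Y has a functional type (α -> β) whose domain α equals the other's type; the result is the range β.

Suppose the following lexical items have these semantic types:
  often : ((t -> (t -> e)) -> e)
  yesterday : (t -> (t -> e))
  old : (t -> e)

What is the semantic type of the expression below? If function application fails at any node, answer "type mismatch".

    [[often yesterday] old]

[often yesterday] — often of type ((t -> (t -> e)) -> e) combines with yesterday of type (t -> (t -> e)): type e.
[[often yesterday] old]: e and (t -> e) cannot combine by function application — type clash.

type mismatch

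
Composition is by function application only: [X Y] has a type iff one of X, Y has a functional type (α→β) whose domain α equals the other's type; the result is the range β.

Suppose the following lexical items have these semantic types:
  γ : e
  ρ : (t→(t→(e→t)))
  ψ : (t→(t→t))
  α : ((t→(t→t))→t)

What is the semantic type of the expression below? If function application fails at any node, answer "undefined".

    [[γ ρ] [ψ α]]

At [γ ρ]: neither e nor (t→(t→(e→t))) can take the other as argument; the node is ill-typed.

undefined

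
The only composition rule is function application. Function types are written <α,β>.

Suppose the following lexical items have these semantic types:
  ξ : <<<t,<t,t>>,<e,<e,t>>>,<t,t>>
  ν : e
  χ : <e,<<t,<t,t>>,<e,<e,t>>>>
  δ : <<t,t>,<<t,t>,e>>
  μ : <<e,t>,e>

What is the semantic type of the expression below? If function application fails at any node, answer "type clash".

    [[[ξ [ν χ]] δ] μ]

[ν χ]: functor χ : <e,<<t,<t,t>>,<e,<e,t>>>>, argument ν : e; result <<t,<t,t>>,<e,<e,t>>>.
[ξ [ν χ]]: functor ξ : <<<t,<t,t>>,<e,<e,t>>>,<t,t>>, argument [ν χ] : <<t,<t,t>>,<e,<e,t>>>; result <t,t>.
[[ξ [ν χ]] δ]: functor δ : <<t,t>,<<t,t>,e>>, argument [ξ [ν χ]] : <t,t>; result <<t,t>,e>.
[[[ξ [ν χ]] δ] μ]: <<t,t>,e> with <<e,t>,e> — neither is a function whose domain matches the other; composition fails here.

type clash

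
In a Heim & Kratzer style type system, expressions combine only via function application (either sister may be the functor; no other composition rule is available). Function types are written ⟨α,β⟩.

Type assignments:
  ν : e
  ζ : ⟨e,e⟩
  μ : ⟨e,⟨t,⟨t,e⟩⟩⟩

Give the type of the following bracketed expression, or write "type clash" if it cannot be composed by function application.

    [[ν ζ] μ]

⟨t,⟨t,e⟩⟩

[ν ζ]: ζ is ⟨e,e⟩, ν is e; result e.
[[ν ζ] μ]: μ is ⟨e,⟨t,⟨t,e⟩⟩⟩, [ν ζ] is e; result ⟨t,⟨t,e⟩⟩.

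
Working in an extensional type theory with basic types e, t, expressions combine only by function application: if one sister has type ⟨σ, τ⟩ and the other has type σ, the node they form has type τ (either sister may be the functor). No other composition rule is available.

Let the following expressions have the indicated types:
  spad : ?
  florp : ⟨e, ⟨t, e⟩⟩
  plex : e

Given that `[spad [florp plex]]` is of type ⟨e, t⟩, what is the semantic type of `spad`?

⟨⟨t, e⟩, ⟨e, t⟩⟩

For [spad [florp plex]] to have type ⟨e, t⟩ with [florp plex] of type ⟨t, e⟩, spad must be the function: spad : ⟨⟨t, e⟩, ⟨e, t⟩⟩.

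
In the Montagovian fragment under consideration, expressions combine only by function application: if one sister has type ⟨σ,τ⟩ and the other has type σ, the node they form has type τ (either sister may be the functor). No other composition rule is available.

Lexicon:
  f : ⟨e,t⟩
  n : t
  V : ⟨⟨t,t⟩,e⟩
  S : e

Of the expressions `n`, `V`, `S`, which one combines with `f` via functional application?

n : t — f needs e; n needs nothing (atomic); neither fits.
V : ⟨⟨t,t⟩,e⟩ — f needs e; V needs ⟨t,t⟩; neither fits.
S — combines: f : ⟨e,t⟩ takes S : e as argument, giving t.

S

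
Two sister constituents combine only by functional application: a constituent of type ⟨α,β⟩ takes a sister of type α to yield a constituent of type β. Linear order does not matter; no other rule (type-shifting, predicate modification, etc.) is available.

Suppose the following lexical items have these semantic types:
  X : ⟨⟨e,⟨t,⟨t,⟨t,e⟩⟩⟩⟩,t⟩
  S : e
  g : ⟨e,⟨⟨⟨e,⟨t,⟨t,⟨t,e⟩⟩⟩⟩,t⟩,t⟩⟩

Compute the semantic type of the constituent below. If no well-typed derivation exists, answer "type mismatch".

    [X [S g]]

t

[S g] — g of type ⟨e,⟨⟨⟨e,⟨t,⟨t,⟨t,e⟩⟩⟩⟩,t⟩,t⟩⟩ combines with S of type e: type ⟨⟨⟨e,⟨t,⟨t,⟨t,e⟩⟩⟩⟩,t⟩,t⟩.
[X [S g]] — [S g] of type ⟨⟨⟨e,⟨t,⟨t,⟨t,e⟩⟩⟩⟩,t⟩,t⟩ combines with X of type ⟨⟨e,⟨t,⟨t,⟨t,e⟩⟩⟩⟩,t⟩: type t.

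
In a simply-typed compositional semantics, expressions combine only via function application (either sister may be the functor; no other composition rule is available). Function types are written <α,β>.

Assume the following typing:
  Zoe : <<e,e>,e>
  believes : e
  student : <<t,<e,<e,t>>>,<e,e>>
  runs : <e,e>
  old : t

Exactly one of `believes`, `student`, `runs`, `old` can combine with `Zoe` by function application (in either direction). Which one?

runs

believes : e — no; Zoe wants <e,e>, and believes wants nothing (atomic).
student : <<t,<e,<e,t>>>,<e,e>> — no; Zoe wants <e,e>, and student wants <t,<e,<e,t>>>.
runs — combines: Zoe : <<e,e>,e> takes runs : <e,e> as argument, giving e.
old : t — no; Zoe wants <e,e>, and old wants nothing (atomic).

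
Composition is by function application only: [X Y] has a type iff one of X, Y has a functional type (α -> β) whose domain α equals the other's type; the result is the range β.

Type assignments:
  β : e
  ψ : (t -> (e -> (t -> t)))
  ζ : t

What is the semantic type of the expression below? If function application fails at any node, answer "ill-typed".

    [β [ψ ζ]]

[ψ ζ]: (t -> (e -> (t -> t))) applied to t yields (e -> (t -> t)).
[β [ψ ζ]]: (e -> (t -> t)) applied to e yields (t -> t).

(t -> t)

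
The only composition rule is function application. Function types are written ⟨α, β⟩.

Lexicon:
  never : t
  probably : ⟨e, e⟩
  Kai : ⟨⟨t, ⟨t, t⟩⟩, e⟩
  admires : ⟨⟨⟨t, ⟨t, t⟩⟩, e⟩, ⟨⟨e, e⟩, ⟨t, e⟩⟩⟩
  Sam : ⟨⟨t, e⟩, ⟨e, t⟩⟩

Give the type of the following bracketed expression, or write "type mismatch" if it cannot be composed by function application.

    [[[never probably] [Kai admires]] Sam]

[never probably]: t and ⟨e, e⟩ cannot combine by function application — type clash.

type mismatch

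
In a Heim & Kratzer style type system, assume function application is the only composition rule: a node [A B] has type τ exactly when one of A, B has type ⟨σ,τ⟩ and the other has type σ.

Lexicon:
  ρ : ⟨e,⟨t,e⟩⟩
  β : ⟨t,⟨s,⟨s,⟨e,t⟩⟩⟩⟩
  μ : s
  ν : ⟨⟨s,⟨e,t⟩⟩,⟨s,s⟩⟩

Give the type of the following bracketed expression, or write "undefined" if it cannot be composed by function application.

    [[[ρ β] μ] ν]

undefined

At [ρ β]: neither ⟨e,⟨t,e⟩⟩ nor ⟨t,⟨s,⟨s,⟨e,t⟩⟩⟩⟩ can take the other as argument; the node is ill-typed.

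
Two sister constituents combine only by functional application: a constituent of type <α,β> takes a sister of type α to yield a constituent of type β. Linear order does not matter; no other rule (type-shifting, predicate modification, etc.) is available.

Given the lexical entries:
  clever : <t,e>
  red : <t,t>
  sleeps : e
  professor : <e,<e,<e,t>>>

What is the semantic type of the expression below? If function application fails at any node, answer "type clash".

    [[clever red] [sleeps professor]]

type clash

[clever red]: <t,e> and <t,t> cannot combine by function application — type clash.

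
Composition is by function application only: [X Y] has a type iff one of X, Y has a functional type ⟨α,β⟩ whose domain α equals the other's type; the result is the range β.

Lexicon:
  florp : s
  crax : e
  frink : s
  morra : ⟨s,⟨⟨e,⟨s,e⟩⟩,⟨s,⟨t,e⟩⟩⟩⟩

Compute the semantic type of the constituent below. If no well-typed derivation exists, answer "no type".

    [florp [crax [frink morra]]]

no type

[frink morra]: morra is ⟨s,⟨⟨e,⟨s,e⟩⟩,⟨s,⟨t,e⟩⟩⟩⟩, frink is s; result ⟨⟨e,⟨s,e⟩⟩,⟨s,⟨t,e⟩⟩⟩.
At [crax [frink morra]]: neither e nor ⟨⟨e,⟨s,e⟩⟩,⟨s,⟨t,e⟩⟩⟩ can take the other as argument; the node is ill-typed.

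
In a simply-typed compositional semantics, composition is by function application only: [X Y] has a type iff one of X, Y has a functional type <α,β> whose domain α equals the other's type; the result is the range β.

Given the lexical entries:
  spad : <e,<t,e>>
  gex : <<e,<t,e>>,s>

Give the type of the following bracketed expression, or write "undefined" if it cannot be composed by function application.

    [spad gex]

s

[spad gex] — gex of type <<e,<t,e>>,s> combines with spad of type <e,<t,e>>: type s.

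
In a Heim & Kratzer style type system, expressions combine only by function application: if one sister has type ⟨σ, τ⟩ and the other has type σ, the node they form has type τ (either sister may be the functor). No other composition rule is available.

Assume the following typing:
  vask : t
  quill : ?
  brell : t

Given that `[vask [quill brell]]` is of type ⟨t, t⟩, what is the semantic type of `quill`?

At [vask [quill brell]] (required: ⟨t, t⟩): vask is t, which is not a function with range ⟨t, t⟩; hence [quill brell] is the functor — type ⟨t, ⟨t, t⟩⟩.
At [quill brell] (required: ⟨t, ⟨t, t⟩⟩): brell is t, which is not a function with range ⟨t, ⟨t, t⟩⟩; hence quill is the functor — type ⟨t, ⟨t, ⟨t, t⟩⟩⟩.

⟨t, ⟨t, ⟨t, t⟩⟩⟩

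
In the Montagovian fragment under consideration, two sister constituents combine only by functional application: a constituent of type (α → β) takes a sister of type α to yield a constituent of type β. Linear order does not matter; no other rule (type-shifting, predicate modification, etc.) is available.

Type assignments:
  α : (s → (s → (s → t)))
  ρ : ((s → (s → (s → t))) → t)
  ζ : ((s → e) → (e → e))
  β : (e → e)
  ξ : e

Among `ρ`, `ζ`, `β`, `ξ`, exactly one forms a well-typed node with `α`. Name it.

ρ

ρ — combines: ρ : ((s → (s → (s → t))) → t) takes α : (s → (s → (s → t))) as argument, giving t.
ζ : ((s → e) → (e → e)) — α needs s; ζ needs (s → e); neither fits.
β : (e → e) — α needs s; β needs e; neither fits.
ξ : e — α needs s; ξ needs nothing (atomic); neither fits.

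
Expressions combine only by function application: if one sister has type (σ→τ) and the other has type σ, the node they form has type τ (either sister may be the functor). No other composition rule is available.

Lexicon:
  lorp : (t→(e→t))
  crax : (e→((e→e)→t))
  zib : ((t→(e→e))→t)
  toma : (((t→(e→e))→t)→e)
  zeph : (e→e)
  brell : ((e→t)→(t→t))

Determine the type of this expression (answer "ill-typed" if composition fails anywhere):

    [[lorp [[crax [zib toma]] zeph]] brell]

(t→t)

[zib toma]: functor toma : (((t→(e→e))→t)→e), argument zib : ((t→(e→e))→t); result e.
[crax [zib toma]]: functor crax : (e→((e→e)→t)), argument [zib toma] : e; result ((e→e)→t).
[[crax [zib toma]] zeph]: functor [crax [zib toma]] : ((e→e)→t), argument zeph : (e→e); result t.
[lorp [[crax [zib toma]] zeph]]: functor lorp : (t→(e→t)), argument [[crax [zib toma]] zeph] : t; result (e→t).
[[lorp [[crax [zib toma]] zeph]] brell]: functor brell : ((e→t)→(t→t)), argument [lorp [[crax [zib toma]] zeph]] : (e→t); result (t→t).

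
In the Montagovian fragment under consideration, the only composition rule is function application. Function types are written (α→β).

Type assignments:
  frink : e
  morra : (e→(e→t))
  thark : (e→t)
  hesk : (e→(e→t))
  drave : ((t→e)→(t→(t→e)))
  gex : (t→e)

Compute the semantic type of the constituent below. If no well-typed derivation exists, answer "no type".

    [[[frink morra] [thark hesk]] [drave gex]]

no type

At [frink morra], morra : (e→(e→t)) takes frink : e, giving (e→t).
[thark hesk]: (e→t) with (e→(e→t)) — neither is a function whose domain matches the other; composition fails here.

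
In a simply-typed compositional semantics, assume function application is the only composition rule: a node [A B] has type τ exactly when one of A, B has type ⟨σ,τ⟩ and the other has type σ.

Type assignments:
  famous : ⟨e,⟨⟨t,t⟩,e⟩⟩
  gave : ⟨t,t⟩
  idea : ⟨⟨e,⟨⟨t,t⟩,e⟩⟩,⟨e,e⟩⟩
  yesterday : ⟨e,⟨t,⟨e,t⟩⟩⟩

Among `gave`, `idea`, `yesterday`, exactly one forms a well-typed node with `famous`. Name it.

idea

gave : ⟨t,t⟩ — famous needs e; gave needs t; neither fits.
idea — combines: idea : ⟨⟨e,⟨⟨t,t⟩,e⟩⟩,⟨e,e⟩⟩ takes famous : ⟨e,⟨⟨t,t⟩,e⟩⟩ as argument, giving ⟨e,e⟩.
yesterday : ⟨e,⟨t,⟨e,t⟩⟩⟩ — famous needs e; yesterday needs e; neither fits.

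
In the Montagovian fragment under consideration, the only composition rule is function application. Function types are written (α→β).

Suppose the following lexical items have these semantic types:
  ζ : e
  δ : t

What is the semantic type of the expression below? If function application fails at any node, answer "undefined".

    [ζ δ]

undefined

[ζ δ]: e with t — neither is a function whose domain matches the other; composition fails here.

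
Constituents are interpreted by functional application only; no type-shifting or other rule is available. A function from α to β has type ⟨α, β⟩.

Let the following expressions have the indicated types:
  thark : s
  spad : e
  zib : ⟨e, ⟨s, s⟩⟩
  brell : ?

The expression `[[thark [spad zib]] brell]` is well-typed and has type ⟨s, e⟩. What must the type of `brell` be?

⟨s, ⟨s, e⟩⟩

[[thark [spad zib]] brell] is required to be ⟨s, e⟩. [thark [spad zib]] : s cannot yield ⟨s, e⟩ as functor, so brell : ⟨s, ⟨s, e⟩⟩.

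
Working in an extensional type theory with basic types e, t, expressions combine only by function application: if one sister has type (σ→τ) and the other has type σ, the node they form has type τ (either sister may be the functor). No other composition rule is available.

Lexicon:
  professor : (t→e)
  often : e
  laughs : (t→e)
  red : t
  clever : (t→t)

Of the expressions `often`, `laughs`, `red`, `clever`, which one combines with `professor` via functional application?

red

often : e — neither side's domain matches the other.
laughs : (t→e) — neither side's domain matches the other.
red — combines: professor : (t→e) takes red : t as argument, giving e.
clever : (t→t) — neither side's domain matches the other.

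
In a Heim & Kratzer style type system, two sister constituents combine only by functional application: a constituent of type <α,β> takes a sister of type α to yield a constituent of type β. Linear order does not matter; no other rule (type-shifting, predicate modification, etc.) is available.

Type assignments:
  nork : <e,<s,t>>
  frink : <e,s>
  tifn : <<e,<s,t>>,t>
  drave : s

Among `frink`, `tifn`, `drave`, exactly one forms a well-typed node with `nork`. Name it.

frink : <e,s> — no; nork wants e, and frink wants e.
tifn — combines: tifn : <<e,<s,t>>,t> takes nork : <e,<s,t>> as argument, giving t.
drave : s — no; nork wants e, and drave wants nothing (atomic).

tifn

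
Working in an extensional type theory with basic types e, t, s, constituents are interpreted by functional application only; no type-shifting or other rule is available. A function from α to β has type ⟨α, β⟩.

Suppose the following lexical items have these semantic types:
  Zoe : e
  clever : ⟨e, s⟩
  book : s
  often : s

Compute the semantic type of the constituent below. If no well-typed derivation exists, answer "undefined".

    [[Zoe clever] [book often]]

undefined

[Zoe clever] — clever of type ⟨e, s⟩ combines with Zoe of type e: type s.
At [book often]: neither s nor s can take the other as argument; the node is ill-typed.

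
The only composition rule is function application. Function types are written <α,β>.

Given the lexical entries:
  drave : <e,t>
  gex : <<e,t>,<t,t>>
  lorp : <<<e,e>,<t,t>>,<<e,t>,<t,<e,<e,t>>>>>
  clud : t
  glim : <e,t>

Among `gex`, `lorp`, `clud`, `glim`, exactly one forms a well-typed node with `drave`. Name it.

gex

gex — combines: gex : <<e,t>,<t,t>> takes drave : <e,t> as argument, giving <t,t>.
lorp : <<<e,e>,<t,t>>,<<e,t>,<t,<e,<e,t>>>>> — does not combine with drave.
clud : t — does not combine with drave.
glim : <e,t> — does not combine with drave.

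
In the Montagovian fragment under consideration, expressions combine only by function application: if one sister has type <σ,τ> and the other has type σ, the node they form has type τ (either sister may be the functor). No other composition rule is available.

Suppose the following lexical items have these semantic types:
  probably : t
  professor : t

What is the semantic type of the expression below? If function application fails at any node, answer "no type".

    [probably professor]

[probably professor]: t and t cannot combine by function application — type clash.

no type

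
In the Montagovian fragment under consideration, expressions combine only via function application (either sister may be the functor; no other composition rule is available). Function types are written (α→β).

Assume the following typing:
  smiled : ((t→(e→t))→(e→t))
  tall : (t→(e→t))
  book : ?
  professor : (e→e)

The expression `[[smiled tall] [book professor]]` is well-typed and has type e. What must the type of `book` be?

((e→e)→((e→t)→e))

[[smiled tall] [book professor]] must have type e. The sister [smiled tall] has type (e→t); that is not a function onto e, so [book professor] must be the functor, of type ((e→t)→e).
[book professor] must have type ((e→t)→e). The sister professor has type (e→e); that is not a function onto ((e→t)→e), so book must be the functor, of type ((e→e)→((e→t)→e)).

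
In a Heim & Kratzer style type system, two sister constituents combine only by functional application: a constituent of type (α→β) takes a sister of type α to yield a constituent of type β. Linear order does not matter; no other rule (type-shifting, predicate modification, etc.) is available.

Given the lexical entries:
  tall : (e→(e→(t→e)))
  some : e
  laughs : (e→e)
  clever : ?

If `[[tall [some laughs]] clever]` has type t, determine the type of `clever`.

At [[tall [some laughs]] clever] (required: t): [tall [some laughs]] is (e→(t→e)), which is not a function with range t; hence clever is the functor — type ((e→(t→e))→t).

((e→(t→e))→t)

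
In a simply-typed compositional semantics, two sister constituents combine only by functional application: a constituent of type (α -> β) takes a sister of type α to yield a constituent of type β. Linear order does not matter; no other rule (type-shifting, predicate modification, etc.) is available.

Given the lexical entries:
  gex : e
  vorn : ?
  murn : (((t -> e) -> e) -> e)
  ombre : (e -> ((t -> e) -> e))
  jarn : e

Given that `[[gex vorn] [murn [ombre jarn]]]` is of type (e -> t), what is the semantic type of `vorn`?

At [[gex vorn] [murn [ombre jarn]]] (required: (e -> t)): [murn [ombre jarn]] is e, which is not a function with range (e -> t); hence [gex vorn] is the functor — type (e -> (e -> t)).
At [gex vorn] (required: (e -> (e -> t))): gex is e, which is not a function with range (e -> (e -> t)); hence vorn is the functor — type (e -> (e -> (e -> t))).

(e -> (e -> (e -> t)))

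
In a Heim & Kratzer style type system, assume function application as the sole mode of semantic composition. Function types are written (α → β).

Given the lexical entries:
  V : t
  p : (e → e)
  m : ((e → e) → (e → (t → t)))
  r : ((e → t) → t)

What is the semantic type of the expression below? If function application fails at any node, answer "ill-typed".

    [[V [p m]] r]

ill-typed

[p m]: ((e → e) → (e → (t → t))) applied to (e → e) yields (e → (t → t)).
At [V [p m]]: neither t nor (e → (t → t)) can take the other as argument; the node is ill-typed.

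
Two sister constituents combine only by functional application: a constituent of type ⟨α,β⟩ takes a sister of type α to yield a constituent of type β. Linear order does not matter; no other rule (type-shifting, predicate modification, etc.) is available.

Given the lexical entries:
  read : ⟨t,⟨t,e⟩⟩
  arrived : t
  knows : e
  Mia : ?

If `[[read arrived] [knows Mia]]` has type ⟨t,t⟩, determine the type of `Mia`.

⟨e,⟨⟨t,e⟩,⟨t,t⟩⟩⟩

At [[read arrived] [knows Mia]] (required: ⟨t,t⟩): [read arrived] is ⟨t,e⟩, which is not a function with range ⟨t,t⟩; hence [knows Mia] is the functor — type ⟨⟨t,e⟩,⟨t,t⟩⟩.
At [knows Mia] (required: ⟨⟨t,e⟩,⟨t,t⟩⟩): knows is e, which is not a function with range ⟨⟨t,e⟩,⟨t,t⟩⟩; hence Mia is the functor — type ⟨e,⟨⟨t,e⟩,⟨t,t⟩⟩⟩.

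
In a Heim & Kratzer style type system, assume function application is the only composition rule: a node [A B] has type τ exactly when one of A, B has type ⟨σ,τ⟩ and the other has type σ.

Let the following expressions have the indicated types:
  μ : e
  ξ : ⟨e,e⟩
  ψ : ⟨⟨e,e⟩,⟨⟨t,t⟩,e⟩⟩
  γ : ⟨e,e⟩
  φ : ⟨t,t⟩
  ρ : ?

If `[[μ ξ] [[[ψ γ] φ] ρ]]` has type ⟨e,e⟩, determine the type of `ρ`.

⟨e,⟨e,⟨e,e⟩⟩⟩

[[μ ξ] [[[ψ γ] φ] ρ]] is required to be ⟨e,e⟩. [μ ξ] : e cannot yield ⟨e,e⟩ as functor, so [[[ψ γ] φ] ρ] : ⟨e,⟨e,e⟩⟩.
[[[ψ γ] φ] ρ] is required to be ⟨e,⟨e,e⟩⟩. [[ψ γ] φ] : e cannot yield ⟨e,⟨e,e⟩⟩ as functor, so ρ : ⟨e,⟨e,⟨e,e⟩⟩⟩.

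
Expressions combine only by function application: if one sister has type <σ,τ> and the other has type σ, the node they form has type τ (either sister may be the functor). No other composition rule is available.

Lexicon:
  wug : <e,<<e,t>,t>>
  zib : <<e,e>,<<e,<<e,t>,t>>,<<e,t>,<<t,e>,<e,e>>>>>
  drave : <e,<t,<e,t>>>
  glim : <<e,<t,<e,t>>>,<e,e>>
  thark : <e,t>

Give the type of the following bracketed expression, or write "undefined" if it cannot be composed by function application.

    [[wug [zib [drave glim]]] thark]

At [drave glim], glim : <<e,<t,<e,t>>>,<e,e>> takes drave : <e,<t,<e,t>>>, giving <e,e>.
At [zib [drave glim]], zib : <<e,e>,<<e,<<e,t>,t>>,<<e,t>,<<t,e>,<e,e>>>>> takes [drave glim] : <e,e>, giving <<e,<<e,t>,t>>,<<e,t>,<<t,e>,<e,e>>>>.
At [wug [zib [drave glim]]], [zib [drave glim]] : <<e,<<e,t>,t>>,<<e,t>,<<t,e>,<e,e>>>> takes wug : <e,<<e,t>,t>>, giving <<e,t>,<<t,e>,<e,e>>>.
At [[wug [zib [drave glim]]] thark], [wug [zib [drave glim]]] : <<e,t>,<<t,e>,<e,e>>> takes thark : <e,t>, giving <<t,e>,<e,e>>.

<<t,e>,<e,e>>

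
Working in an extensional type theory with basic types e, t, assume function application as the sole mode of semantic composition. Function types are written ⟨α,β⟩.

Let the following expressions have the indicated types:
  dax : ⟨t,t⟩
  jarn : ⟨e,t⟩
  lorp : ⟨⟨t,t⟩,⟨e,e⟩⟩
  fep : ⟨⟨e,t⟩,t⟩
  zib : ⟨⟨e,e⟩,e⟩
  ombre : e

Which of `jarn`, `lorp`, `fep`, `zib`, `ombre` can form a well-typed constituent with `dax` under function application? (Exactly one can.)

lorp

jarn : ⟨e,t⟩ — dax needs t; jarn needs e; neither fits.
lorp — combines: lorp : ⟨⟨t,t⟩,⟨e,e⟩⟩ takes dax : ⟨t,t⟩ as argument, giving ⟨e,e⟩.
fep : ⟨⟨e,t⟩,t⟩ — dax needs t; fep needs ⟨e,t⟩; neither fits.
zib : ⟨⟨e,e⟩,e⟩ — dax needs t; zib needs ⟨e,e⟩; neither fits.
ombre : e — dax needs t; ombre needs nothing (atomic); neither fits.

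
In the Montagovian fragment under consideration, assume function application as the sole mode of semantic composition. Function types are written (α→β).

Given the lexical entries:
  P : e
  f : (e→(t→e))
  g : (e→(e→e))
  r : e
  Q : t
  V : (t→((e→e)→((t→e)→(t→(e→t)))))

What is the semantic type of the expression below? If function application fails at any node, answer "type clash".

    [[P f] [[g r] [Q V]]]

At [P f], f : (e→(t→e)) takes P : e, giving (t→e).
At [g r], g : (e→(e→e)) takes r : e, giving (e→e).
At [Q V], V : (t→((e→e)→((t→e)→(t→(e→t))))) takes Q : t, giving ((e→e)→((t→e)→(t→(e→t)))).
At [[g r] [Q V]], [Q V] : ((e→e)→((t→e)→(t→(e→t)))) takes [g r] : (e→e), giving ((t→e)→(t→(e→t))).
At [[P f] [[g r] [Q V]]], [[g r] [Q V]] : ((t→e)→(t→(e→t))) takes [P f] : (t→e), giving (t→(e→t)).

(t→(e→t))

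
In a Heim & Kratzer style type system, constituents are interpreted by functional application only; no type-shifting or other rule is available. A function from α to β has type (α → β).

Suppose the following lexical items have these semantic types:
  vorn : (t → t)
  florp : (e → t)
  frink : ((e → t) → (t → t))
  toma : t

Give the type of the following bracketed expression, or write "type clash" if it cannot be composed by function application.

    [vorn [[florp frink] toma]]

t

[florp frink]: frink is ((e → t) → (t → t)), florp is (e → t); result (t → t).
[[florp frink] toma]: [florp frink] is (t → t), toma is t; result t.
[vorn [[florp frink] toma]]: vorn is (t → t), [[florp frink] toma] is t; result t.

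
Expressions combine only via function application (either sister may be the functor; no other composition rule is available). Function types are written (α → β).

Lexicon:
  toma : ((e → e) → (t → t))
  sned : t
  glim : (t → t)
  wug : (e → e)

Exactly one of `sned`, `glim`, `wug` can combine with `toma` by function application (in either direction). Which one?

sned : t — neither side's domain matches the other.
glim : (t → t) — neither side's domain matches the other.
wug — combines: toma : ((e → e) → (t → t)) takes wug : (e → e) as argument, giving (t → t).

wug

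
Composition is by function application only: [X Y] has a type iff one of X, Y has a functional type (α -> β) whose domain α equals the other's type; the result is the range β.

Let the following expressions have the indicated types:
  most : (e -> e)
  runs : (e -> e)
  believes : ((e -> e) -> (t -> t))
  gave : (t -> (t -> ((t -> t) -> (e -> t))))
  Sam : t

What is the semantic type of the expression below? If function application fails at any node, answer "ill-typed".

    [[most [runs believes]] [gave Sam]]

[runs believes]: believes is ((e -> e) -> (t -> t)), runs is (e -> e); result (t -> t).
[most [runs believes]]: (e -> e) and (t -> t) cannot combine by function application — type clash.

ill-typed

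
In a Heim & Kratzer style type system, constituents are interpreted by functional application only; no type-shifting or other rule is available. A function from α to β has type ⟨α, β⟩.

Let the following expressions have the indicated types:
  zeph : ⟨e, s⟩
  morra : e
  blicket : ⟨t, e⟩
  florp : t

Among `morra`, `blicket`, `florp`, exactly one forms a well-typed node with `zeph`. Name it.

morra

morra — combines: zeph : ⟨e, s⟩ takes morra : e as argument, giving s.
blicket : ⟨t, e⟩ — zeph needs e; blicket needs t; neither fits.
florp : t — zeph needs e; florp needs nothing (atomic); neither fits.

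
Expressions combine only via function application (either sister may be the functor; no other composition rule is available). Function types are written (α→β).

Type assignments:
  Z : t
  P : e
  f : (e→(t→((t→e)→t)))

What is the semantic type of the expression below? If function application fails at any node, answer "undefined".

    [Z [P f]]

((t→e)→t)

[P f]: f is (e→(t→((t→e)→t))), P is e; result (t→((t→e)→t)).
[Z [P f]]: [P f] is (t→((t→e)→t)), Z is t; result ((t→e)→t).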